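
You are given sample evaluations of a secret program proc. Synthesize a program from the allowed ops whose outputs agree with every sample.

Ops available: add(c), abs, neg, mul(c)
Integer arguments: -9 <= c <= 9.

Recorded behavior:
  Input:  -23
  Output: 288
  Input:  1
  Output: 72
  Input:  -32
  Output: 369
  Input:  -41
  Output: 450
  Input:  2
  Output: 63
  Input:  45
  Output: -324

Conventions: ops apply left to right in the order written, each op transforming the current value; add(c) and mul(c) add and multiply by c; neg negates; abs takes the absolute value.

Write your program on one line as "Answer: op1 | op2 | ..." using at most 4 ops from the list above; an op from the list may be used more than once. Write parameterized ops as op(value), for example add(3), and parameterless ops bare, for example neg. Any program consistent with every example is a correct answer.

neg | add(9) | mul(9)

Check, running the answer program on each example:
  -23 -> 23 -> 32 -> 288
  1 -> -1 -> 8 -> 72
  -32 -> 32 -> 41 -> 369
  -41 -> 41 -> 50 -> 450
  2 -> -2 -> 7 -> 63
  45 -> -45 -> -36 -> -324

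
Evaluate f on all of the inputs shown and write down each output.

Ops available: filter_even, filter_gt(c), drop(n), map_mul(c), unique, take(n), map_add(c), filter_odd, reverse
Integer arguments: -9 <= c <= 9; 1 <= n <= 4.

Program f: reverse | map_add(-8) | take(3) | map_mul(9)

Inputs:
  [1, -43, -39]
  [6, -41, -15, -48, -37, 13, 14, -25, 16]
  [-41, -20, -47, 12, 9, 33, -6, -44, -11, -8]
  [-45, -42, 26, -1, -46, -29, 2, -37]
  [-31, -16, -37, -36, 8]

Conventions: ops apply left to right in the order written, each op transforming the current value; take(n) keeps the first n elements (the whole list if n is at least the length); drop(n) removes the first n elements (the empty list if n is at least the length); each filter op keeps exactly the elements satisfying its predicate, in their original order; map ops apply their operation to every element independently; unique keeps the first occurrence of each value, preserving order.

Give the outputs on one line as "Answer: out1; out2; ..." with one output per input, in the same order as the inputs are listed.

[-423, -459, -63]; [72, -297, 54]; [-144, -171, -468]; [-405, -54, -333]; [0, -396, -405]

Execution, op by op:
  [1, -43, -39] -> [-39, -43, 1] -> [-47, -51, -7] -> [-47, -51, -7] -> [-423, -459, -63]
  [6, -41, -15, -48, -37, 13, 14, -25, 16] -> [16, -25, 14, 13, -37, -48, -15, -41, 6] -> [8, -33, 6, 5, -45, -56, -23, -49, -2] -> [8, -33, 6] -> [72, -297, 54]
  [-41, -20, -47, 12, 9, 33, -6, -44, -11, -8] -> [-8, -11, -44, -6, 33, 9, 12, -47, -20, -41] -> [-16, -19, -52, -14, 25, 1, 4, -55, -28, -49] -> [-16, -19, -52] -> [-144, -171, -468]
  [-45, -42, 26, -1, -46, -29, 2, -37] -> [-37, 2, -29, -46, -1, 26, -42, -45] -> [-45, -6, -37, -54, -9, 18, -50, -53] -> [-45, -6, -37] -> [-405, -54, -333]
  [-31, -16, -37, -36, 8] -> [8, -36, -37, -16, -31] -> [0, -44, -45, -24, -39] -> [0, -44, -45] -> [0, -396, -405]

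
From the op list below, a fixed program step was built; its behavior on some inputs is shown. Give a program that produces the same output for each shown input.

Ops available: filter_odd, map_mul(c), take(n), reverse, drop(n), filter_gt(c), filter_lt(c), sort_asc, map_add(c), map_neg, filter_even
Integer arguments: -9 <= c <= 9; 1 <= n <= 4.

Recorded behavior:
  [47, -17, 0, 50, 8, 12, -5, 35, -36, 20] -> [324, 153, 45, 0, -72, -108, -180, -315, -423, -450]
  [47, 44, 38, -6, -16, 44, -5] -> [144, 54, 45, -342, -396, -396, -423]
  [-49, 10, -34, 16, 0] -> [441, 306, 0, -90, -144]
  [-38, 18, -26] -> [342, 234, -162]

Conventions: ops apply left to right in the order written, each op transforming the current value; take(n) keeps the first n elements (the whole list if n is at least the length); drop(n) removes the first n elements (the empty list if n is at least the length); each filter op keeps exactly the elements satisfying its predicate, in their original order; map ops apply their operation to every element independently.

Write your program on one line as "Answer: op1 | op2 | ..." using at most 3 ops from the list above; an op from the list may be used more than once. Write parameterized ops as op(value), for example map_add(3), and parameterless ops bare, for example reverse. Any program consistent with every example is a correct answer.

sort_asc | map_neg | map_mul(9)

Check, running the answer program on each example:
  [47, -17, 0, 50, 8, 12, -5, 35, -36, 20] -> [-36, -17, -5, 0, 8, 12, 20, 35, 47, 50] -> [36, 17, 5, 0, -8, -12, -20, -35, -47, -50] -> [324, 153, 45, 0, -72, -108, -180, -315, -423, -450]
  [47, 44, 38, -6, -16, 44, -5] -> [-16, -6, -5, 38, 44, 44, 47] -> [16, 6, 5, -38, -44, -44, -47] -> [144, 54, 45, -342, -396, -396, -423]
  [-49, 10, -34, 16, 0] -> [-49, -34, 0, 10, 16] -> [49, 34, 0, -10, -16] -> [441, 306, 0, -90, -144]
  [-38, 18, -26] -> [-38, -26, 18] -> [38, 26, -18] -> [342, 234, -162]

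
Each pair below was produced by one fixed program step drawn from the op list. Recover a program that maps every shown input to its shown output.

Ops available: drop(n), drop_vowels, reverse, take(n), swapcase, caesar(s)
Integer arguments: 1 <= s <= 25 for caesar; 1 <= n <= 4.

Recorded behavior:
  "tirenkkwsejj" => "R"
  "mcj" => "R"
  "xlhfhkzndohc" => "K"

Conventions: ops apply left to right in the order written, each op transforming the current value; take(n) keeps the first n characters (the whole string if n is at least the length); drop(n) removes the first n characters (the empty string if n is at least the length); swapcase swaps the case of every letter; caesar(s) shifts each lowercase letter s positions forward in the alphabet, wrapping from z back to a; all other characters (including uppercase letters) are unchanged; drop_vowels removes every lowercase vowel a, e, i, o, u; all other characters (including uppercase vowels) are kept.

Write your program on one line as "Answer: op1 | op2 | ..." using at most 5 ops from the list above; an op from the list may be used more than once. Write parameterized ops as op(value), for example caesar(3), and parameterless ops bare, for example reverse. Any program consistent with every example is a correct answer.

caesar(22) | reverse | take(1) | caesar(12) | swapcase

Check, running the answer program on each example:
  "tirenkkwsejj" -> "penajggsoaff" -> "ffaosggjanep" -> "f" -> "r" -> "R"
  "mcj" -> "iyf" -> "fyi" -> "f" -> "r" -> "R"
  "xlhfhkzndohc" -> "thdbdgvjzkdy" -> "ydkzjvgdbdht" -> "y" -> "k" -> "K"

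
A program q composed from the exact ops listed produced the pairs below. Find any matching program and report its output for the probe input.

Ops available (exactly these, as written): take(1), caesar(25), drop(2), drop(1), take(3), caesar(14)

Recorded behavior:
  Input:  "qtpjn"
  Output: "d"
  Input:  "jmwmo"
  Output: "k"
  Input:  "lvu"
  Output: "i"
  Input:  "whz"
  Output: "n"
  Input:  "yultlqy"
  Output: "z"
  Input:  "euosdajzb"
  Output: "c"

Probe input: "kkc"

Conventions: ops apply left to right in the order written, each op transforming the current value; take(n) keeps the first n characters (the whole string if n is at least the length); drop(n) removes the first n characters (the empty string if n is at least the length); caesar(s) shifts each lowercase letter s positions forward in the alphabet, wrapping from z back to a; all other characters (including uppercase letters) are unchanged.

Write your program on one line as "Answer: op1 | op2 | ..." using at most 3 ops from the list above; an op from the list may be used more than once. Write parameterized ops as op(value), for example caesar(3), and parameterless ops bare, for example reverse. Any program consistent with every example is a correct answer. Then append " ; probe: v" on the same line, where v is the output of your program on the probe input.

drop(2) | take(1) | caesar(14) ; probe: "q"

Check, running the answer program on each example:
  "qtpjn" -> "pjn" -> "p" -> "d"
  "jmwmo" -> "wmo" -> "w" -> "k"
  "lvu" -> "u" -> "u" -> "i"
  "whz" -> "z" -> "z" -> "n"
  "yultlqy" -> "ltlqy" -> "l" -> "z"
  "euosdajzb" -> "osdajzb" -> "o" -> "c"
  probe: "kkc" -> "c" -> "c" -> "q"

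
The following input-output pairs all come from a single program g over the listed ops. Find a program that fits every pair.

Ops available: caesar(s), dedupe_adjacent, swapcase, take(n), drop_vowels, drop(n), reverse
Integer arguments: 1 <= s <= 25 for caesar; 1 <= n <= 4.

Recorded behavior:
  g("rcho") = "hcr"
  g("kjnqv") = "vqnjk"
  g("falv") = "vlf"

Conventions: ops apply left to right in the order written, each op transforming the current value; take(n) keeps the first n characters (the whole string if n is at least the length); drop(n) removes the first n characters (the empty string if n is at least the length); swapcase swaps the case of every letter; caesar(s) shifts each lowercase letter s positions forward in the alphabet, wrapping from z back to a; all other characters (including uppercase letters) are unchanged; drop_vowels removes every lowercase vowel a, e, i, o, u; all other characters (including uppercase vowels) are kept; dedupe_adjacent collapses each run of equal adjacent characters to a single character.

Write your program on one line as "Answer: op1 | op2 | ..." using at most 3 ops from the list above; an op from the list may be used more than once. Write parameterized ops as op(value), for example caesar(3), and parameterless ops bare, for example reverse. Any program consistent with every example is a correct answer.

reverse | drop_vowels

Check, running the answer program on each example:
  "rcho" -> "ohcr" -> "hcr"
  "kjnqv" -> "vqnjk" -> "vqnjk"
  "falv" -> "vlaf" -> "vlf"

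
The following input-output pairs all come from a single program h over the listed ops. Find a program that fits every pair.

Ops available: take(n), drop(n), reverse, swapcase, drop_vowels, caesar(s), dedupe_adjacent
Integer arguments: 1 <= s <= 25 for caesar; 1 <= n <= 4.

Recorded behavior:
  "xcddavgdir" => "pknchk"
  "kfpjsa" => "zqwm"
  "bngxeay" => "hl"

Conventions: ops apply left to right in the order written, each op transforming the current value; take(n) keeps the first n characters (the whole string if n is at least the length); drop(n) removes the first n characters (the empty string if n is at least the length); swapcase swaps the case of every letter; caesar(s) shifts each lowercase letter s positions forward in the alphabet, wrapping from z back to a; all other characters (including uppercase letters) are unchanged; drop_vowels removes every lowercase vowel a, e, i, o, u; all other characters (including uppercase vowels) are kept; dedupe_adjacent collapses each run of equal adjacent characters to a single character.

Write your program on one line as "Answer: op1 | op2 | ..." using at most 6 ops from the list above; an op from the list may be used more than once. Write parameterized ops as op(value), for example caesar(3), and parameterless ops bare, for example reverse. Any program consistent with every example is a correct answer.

caesar(7) | dedupe_adjacent | drop_vowels | drop(1) | reverse | drop(1)

Check, running the answer program on each example:
  "xcddavgdir" -> "ejkkhcnkpy" -> "ejkhcnkpy" -> "jkhcnkpy" -> "khcnkpy" -> "ypknchk" -> "pknchk"
  "kfpjsa" -> "rmwqzh" -> "rmwqzh" -> "rmwqzh" -> "mwqzh" -> "hzqwm" -> "zqwm"
  "bngxeay" -> "iunelhf" -> "iunelhf" -> "nlhf" -> "lhf" -> "fhl" -> "hl"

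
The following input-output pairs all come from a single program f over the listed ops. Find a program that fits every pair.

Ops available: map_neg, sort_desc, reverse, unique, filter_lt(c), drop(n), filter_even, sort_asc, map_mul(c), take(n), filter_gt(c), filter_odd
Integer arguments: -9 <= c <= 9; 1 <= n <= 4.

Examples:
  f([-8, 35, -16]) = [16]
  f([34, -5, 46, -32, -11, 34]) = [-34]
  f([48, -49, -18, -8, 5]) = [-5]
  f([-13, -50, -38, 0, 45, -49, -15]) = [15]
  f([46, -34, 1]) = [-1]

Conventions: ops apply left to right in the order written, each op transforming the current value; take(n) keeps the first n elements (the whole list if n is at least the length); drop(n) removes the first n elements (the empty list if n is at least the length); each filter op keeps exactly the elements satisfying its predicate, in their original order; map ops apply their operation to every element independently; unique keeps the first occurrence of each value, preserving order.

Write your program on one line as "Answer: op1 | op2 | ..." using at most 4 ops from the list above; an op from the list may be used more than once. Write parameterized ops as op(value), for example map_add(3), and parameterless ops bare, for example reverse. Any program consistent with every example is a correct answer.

reverse | take(1) | map_neg

Check, running the answer program on each example:
  [-8, 35, -16] -> [-16, 35, -8] -> [-16] -> [16]
  [34, -5, 46, -32, -11, 34] -> [34, -11, -32, 46, -5, 34] -> [34] -> [-34]
  [48, -49, -18, -8, 5] -> [5, -8, -18, -49, 48] -> [5] -> [-5]
  [-13, -50, -38, 0, 45, -49, -15] -> [-15, -49, 45, 0, -38, -50, -13] -> [-15] -> [15]
  [46, -34, 1] -> [1, -34, 46] -> [1] -> [-1]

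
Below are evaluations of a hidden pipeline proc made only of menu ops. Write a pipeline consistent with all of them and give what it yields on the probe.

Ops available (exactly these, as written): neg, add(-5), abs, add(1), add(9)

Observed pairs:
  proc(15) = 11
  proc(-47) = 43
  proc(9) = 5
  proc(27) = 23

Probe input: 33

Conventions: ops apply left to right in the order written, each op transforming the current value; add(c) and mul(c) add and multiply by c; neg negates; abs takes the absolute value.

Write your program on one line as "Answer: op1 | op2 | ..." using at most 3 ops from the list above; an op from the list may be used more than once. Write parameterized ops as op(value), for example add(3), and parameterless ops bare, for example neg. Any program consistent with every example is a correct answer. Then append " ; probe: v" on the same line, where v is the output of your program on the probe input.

abs | add(1) | add(-5) ; probe: 29

Check, running the answer program on each example:
  15 -> 15 -> 16 -> 11
  -47 -> 47 -> 48 -> 43
  9 -> 9 -> 10 -> 5
  27 -> 27 -> 28 -> 23
  probe: 33 -> 33 -> 34 -> 29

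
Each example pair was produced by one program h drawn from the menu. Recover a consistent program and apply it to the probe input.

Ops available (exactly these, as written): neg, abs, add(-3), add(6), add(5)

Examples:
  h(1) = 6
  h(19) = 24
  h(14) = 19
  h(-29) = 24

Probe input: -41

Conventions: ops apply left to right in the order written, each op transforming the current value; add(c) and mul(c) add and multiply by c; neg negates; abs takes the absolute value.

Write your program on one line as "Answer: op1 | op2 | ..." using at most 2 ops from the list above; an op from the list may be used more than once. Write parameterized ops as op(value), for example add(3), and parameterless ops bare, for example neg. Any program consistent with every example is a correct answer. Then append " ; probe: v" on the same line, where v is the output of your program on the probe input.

add(5) | abs ; probe: 36

Check, running the answer program on each example:
  1 -> 6 -> 6
  19 -> 24 -> 24
  14 -> 19 -> 19
  -29 -> -24 -> 24
  probe: -41 -> -36 -> 36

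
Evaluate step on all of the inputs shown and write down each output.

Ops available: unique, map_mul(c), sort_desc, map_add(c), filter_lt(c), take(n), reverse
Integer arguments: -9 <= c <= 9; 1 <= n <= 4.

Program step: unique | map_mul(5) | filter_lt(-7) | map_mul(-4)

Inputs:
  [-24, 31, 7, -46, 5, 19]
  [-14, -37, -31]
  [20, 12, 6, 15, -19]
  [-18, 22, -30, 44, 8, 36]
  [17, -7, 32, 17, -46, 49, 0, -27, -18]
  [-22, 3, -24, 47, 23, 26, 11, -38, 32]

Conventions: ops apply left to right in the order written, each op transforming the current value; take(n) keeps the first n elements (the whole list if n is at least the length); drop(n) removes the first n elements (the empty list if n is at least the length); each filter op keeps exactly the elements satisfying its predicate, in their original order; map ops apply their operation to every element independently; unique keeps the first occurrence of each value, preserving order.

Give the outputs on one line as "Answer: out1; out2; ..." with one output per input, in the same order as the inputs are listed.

[480, 920]; [280, 740, 620]; [380]; [360, 600]; [140, 920, 540, 360]; [440, 480, 760]

Execution, op by op:
  [-24, 31, 7, -46, 5, 19] -> [-24, 31, 7, -46, 5, 19] -> [-120, 155, 35, -230, 25, 95] -> [-120, -230] -> [480, 920]
  [-14, -37, -31] -> [-14, -37, -31] -> [-70, -185, -155] -> [-70, -185, -155] -> [280, 740, 620]
  [20, 12, 6, 15, -19] -> [20, 12, 6, 15, -19] -> [100, 60, 30, 75, -95] -> [-95] -> [380]
  [-18, 22, -30, 44, 8, 36] -> [-18, 22, -30, 44, 8, 36] -> [-90, 110, -150, 220, 40, 180] -> [-90, -150] -> [360, 600]
  [17, -7, 32, 17, -46, 49, 0, -27, -18] -> [17, -7, 32, -46, 49, 0, -27, -18] -> [85, -35, 160, -230, 245, 0, -135, -90] -> [-35, -230, -135, -90] -> [140, 920, 540, 360]
  [-22, 3, -24, 47, 23, 26, 11, -38, 32] -> [-22, 3, -24, 47, 23, 26, 11, -38, 32] -> [-110, 15, -120, 235, 115, 130, 55, -190, 160] -> [-110, -120, -190] -> [440, 480, 760]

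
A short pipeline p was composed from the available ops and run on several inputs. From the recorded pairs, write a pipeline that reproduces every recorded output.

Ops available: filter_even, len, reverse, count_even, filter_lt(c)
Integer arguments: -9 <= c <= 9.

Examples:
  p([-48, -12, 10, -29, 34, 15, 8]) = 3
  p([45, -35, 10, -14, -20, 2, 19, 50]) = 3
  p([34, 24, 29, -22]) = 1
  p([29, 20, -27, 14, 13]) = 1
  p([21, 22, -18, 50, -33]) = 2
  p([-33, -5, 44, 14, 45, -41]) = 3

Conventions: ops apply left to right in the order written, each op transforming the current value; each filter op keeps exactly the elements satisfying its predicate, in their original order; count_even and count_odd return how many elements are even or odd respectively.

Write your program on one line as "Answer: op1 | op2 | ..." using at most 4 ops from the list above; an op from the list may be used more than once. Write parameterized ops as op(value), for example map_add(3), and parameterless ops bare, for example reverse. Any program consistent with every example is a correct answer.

filter_lt(2) | reverse | len

Check, running the answer program on each example:
  [-48, -12, 10, -29, 34, 15, 8] -> [-48, -12, -29] -> [-29, -12, -48] -> 3
  [45, -35, 10, -14, -20, 2, 19, 50] -> [-35, -14, -20] -> [-20, -14, -35] -> 3
  [34, 24, 29, -22] -> [-22] -> [-22] -> 1
  [29, 20, -27, 14, 13] -> [-27] -> [-27] -> 1
  [21, 22, -18, 50, -33] -> [-18, -33] -> [-33, -18] -> 2
  [-33, -5, 44, 14, 45, -41] -> [-33, -5, -41] -> [-41, -5, -33] -> 3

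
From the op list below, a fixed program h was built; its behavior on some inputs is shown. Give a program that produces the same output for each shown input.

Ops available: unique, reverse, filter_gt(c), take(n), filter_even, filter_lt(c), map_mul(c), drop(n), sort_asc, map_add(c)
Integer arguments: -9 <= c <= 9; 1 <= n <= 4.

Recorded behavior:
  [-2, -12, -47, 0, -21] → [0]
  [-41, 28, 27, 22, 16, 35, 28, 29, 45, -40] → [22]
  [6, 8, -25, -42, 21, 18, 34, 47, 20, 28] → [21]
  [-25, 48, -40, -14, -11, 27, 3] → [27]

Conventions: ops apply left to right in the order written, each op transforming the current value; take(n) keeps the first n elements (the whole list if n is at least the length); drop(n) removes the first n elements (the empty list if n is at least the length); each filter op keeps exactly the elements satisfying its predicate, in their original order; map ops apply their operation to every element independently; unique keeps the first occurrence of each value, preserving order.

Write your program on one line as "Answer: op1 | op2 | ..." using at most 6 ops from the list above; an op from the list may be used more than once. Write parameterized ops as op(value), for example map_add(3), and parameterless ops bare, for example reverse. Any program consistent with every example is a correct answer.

unique | drop(1) | drop(2) | filter_gt(-9) | take(1)

Check, running the answer program on each example:
  [-2, -12, -47, 0, -21] -> [-2, -12, -47, 0, -21] -> [-12, -47, 0, -21] -> [0, -21] -> [0] -> [0]
  [-41, 28, 27, 22, 16, 35, 28, 29, 45, -40] -> [-41, 28, 27, 22, 16, 35, 29, 45, -40] -> [28, 27, 22, 16, 35, 29, 45, -40] -> [22, 16, 35, 29, 45, -40] -> [22, 16, 35, 29, 45] -> [22]
  [6, 8, -25, -42, 21, 18, 34, 47, 20, 28] -> [6, 8, -25, -42, 21, 18, 34, 47, 20, 28] -> [8, -25, -42, 21, 18, 34, 47, 20, 28] -> [-42, 21, 18, 34, 47, 20, 28] -> [21, 18, 34, 47, 20, 28] -> [21]
  [-25, 48, -40, -14, -11, 27, 3] -> [-25, 48, -40, -14, -11, 27, 3] -> [48, -40, -14, -11, 27, 3] -> [-14, -11, 27, 3] -> [27, 3] -> [27]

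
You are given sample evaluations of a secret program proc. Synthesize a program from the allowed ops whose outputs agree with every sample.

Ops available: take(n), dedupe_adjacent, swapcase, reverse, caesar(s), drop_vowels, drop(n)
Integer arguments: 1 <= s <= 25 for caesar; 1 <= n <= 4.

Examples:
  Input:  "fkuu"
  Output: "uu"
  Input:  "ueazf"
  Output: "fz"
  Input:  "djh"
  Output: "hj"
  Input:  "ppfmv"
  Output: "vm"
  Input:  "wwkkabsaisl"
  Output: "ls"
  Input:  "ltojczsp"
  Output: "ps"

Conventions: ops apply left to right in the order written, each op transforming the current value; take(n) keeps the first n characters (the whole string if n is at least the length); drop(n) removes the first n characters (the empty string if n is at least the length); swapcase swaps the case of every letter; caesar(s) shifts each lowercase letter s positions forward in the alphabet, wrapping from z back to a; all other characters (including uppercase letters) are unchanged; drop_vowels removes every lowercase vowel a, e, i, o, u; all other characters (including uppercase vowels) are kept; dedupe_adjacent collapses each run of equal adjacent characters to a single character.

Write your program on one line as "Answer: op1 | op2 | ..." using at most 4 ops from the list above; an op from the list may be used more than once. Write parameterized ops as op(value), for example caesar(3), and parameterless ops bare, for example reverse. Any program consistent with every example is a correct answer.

reverse | take(3) | take(2)

Check, running the answer program on each example:
  "fkuu" -> "uukf" -> "uuk" -> "uu"
  "ueazf" -> "fzaeu" -> "fza" -> "fz"
  "djh" -> "hjd" -> "hjd" -> "hj"
  "ppfmv" -> "vmfpp" -> "vmf" -> "vm"
  "wwkkabsaisl" -> "lsiasbakkww" -> "lsi" -> "ls"
  "ltojczsp" -> "pszcjotl" -> "psz" -> "ps"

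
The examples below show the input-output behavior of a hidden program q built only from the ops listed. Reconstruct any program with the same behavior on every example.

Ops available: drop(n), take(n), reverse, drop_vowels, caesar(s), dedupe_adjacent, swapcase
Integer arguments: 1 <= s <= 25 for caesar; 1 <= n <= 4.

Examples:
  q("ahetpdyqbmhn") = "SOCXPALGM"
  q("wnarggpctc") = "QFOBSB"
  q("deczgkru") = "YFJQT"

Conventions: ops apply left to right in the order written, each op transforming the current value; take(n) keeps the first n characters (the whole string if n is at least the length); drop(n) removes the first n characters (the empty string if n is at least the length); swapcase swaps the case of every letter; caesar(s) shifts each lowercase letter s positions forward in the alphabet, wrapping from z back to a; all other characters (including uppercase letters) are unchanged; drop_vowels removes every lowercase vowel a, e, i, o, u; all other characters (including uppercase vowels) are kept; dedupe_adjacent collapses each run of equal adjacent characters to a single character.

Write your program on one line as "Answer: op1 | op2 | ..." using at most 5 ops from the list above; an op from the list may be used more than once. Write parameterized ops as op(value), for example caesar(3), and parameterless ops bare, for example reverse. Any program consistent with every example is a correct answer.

caesar(25) | drop(3) | dedupe_adjacent | swapcase

Check, running the answer program on each example:
  "ahetpdyqbmhn" -> "zgdsocxpalgm" -> "socxpalgm" -> "socxpalgm" -> "SOCXPALGM"
  "wnarggpctc" -> "vmzqffobsb" -> "qffobsb" -> "qfobsb" -> "QFOBSB"
  "deczgkru" -> "cdbyfjqt" -> "yfjqt" -> "yfjqt" -> "YFJQT"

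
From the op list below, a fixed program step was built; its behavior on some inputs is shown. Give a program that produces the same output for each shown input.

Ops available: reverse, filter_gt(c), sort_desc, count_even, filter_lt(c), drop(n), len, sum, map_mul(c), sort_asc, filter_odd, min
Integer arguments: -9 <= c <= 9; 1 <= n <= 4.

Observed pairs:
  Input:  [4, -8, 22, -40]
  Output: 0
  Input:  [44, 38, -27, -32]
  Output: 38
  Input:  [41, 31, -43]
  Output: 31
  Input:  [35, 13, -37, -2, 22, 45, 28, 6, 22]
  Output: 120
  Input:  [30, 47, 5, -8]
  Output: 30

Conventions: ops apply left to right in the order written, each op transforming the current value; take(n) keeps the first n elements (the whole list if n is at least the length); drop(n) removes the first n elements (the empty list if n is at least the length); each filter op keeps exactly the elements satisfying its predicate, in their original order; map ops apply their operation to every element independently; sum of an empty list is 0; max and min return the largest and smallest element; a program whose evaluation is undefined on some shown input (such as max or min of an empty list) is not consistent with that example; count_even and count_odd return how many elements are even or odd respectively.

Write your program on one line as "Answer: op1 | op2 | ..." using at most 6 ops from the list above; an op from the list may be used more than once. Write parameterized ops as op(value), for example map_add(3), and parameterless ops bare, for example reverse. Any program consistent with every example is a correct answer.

sort_desc | reverse | filter_gt(6) | reverse | drop(1) | sum

Check, running the answer program on each example:
  [4, -8, 22, -40] -> [22, 4, -8, -40] -> [-40, -8, 4, 22] -> [22] -> [22] -> [] -> 0
  [44, 38, -27, -32] -> [44, 38, -27, -32] -> [-32, -27, 38, 44] -> [38, 44] -> [44, 38] -> [38] -> 38
  [41, 31, -43] -> [41, 31, -43] -> [-43, 31, 41] -> [31, 41] -> [41, 31] -> [31] -> 31
  [35, 13, -37, -2, 22, 45, 28, 6, 22] -> [45, 35, 28, 22, 22, 13, 6, -2, -37] -> [-37, -2, 6, 13, 22, 22, 28, 35, 45] -> [13, 22, 22, 28, 35, 45] -> [45, 35, 28, 22, 22, 13] -> [35, 28, 22, 22, 13] -> 120
  [30, 47, 5, -8] -> [47, 30, 5, -8] -> [-8, 5, 30, 47] -> [30, 47] -> [47, 30] -> [30] -> 30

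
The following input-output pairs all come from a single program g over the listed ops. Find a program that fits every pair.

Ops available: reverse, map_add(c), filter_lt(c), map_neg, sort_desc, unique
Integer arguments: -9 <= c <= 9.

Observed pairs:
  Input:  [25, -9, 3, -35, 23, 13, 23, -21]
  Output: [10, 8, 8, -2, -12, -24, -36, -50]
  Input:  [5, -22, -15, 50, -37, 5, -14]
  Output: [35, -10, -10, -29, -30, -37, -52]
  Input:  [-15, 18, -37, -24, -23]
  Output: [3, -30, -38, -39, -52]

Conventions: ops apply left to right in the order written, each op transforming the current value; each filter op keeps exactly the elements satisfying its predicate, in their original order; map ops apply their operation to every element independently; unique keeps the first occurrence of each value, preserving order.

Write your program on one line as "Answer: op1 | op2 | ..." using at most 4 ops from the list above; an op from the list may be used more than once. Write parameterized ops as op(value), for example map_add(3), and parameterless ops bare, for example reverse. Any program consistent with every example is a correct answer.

reverse | map_add(-9) | map_add(-6) | sort_desc

Check, running the answer program on each example:
  [25, -9, 3, -35, 23, 13, 23, -21] -> [-21, 23, 13, 23, -35, 3, -9, 25] -> [-30, 14, 4, 14, -44, -6, -18, 16] -> [-36, 8, -2, 8, -50, -12, -24, 10] -> [10, 8, 8, -2, -12, -24, -36, -50]
  [5, -22, -15, 50, -37, 5, -14] -> [-14, 5, -37, 50, -15, -22, 5] -> [-23, -4, -46, 41, -24, -31, -4] -> [-29, -10, -52, 35, -30, -37, -10] -> [35, -10, -10, -29, -30, -37, -52]
  [-15, 18, -37, -24, -23] -> [-23, -24, -37, 18, -15] -> [-32, -33, -46, 9, -24] -> [-38, -39, -52, 3, -30] -> [3, -30, -38, -39, -52]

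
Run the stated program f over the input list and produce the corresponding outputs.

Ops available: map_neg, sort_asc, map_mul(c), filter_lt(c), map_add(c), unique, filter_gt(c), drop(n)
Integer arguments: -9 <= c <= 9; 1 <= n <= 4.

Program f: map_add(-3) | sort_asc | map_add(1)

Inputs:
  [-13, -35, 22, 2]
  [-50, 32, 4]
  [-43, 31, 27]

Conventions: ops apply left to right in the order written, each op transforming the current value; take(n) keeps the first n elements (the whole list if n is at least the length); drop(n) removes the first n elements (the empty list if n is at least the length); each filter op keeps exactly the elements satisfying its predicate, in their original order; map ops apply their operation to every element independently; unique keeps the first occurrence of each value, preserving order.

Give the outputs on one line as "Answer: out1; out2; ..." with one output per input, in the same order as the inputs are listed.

Execution, op by op:
  [-13, -35, 22, 2] -> [-16, -38, 19, -1] -> [-38, -16, -1, 19] -> [-37, -15, 0, 20]
  [-50, 32, 4] -> [-53, 29, 1] -> [-53, 1, 29] -> [-52, 2, 30]
  [-43, 31, 27] -> [-46, 28, 24] -> [-46, 24, 28] -> [-45, 25, 29]

[-37, -15, 0, 20]; [-52, 2, 30]; [-45, 25, 29]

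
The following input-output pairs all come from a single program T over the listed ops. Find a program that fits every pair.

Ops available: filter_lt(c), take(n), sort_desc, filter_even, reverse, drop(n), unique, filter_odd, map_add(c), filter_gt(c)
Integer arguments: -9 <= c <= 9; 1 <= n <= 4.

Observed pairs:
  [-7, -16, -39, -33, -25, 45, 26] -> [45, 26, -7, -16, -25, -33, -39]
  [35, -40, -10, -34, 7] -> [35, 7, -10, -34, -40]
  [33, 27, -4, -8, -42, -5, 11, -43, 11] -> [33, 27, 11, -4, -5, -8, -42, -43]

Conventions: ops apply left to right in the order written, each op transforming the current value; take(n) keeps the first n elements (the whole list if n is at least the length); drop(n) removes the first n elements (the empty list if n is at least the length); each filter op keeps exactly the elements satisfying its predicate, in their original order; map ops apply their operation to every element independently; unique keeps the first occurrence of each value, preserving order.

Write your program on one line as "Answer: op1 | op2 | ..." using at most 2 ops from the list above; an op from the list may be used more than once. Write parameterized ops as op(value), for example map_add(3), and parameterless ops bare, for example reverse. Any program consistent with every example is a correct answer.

sort_desc | unique

Check, running the answer program on each example:
  [-7, -16, -39, -33, -25, 45, 26] -> [45, 26, -7, -16, -25, -33, -39] -> [45, 26, -7, -16, -25, -33, -39]
  [35, -40, -10, -34, 7] -> [35, 7, -10, -34, -40] -> [35, 7, -10, -34, -40]
  [33, 27, -4, -8, -42, -5, 11, -43, 11] -> [33, 27, 11, 11, -4, -5, -8, -42, -43] -> [33, 27, 11, -4, -5, -8, -42, -43]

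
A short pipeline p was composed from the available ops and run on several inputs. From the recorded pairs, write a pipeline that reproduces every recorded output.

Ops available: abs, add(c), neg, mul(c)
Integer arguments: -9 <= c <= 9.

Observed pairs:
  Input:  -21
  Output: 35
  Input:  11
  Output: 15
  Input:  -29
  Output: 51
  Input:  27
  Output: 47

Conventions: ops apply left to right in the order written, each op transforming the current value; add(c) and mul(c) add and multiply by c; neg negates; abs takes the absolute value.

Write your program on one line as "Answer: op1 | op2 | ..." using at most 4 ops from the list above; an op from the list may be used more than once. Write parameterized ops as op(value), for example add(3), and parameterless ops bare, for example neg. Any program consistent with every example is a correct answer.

mul(2) | abs | add(-7)

Check, running the answer program on each example:
  -21 -> -42 -> 42 -> 35
  11 -> 22 -> 22 -> 15
  -29 -> -58 -> 58 -> 51
  27 -> 54 -> 54 -> 47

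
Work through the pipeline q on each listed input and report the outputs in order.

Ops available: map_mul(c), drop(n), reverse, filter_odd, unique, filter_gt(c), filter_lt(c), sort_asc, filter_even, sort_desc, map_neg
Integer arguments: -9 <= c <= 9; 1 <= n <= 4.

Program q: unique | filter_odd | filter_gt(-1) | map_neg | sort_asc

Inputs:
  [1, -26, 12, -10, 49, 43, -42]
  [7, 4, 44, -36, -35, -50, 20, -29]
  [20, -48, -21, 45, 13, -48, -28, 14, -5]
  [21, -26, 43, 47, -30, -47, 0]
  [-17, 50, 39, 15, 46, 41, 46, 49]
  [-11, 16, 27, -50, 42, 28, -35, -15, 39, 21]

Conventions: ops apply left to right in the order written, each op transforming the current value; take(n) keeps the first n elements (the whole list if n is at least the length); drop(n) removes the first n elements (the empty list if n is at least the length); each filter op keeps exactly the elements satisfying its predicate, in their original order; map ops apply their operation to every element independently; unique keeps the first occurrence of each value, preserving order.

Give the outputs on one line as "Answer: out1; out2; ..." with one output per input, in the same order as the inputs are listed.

Execution, op by op:
  [1, -26, 12, -10, 49, 43, -42] -> [1, -26, 12, -10, 49, 43, -42] -> [1, 49, 43] -> [1, 49, 43] -> [-1, -49, -43] -> [-49, -43, -1]
  [7, 4, 44, -36, -35, -50, 20, -29] -> [7, 4, 44, -36, -35, -50, 20, -29] -> [7, -35, -29] -> [7] -> [-7] -> [-7]
  [20, -48, -21, 45, 13, -48, -28, 14, -5] -> [20, -48, -21, 45, 13, -28, 14, -5] -> [-21, 45, 13, -5] -> [45, 13] -> [-45, -13] -> [-45, -13]
  [21, -26, 43, 47, -30, -47, 0] -> [21, -26, 43, 47, -30, -47, 0] -> [21, 43, 47, -47] -> [21, 43, 47] -> [-21, -43, -47] -> [-47, -43, -21]
  [-17, 50, 39, 15, 46, 41, 46, 49] -> [-17, 50, 39, 15, 46, 41, 49] -> [-17, 39, 15, 41, 49] -> [39, 15, 41, 49] -> [-39, -15, -41, -49] -> [-49, -41, -39, -15]
  [-11, 16, 27, -50, 42, 28, -35, -15, 39, 21] -> [-11, 16, 27, -50, 42, 28, -35, -15, 39, 21] -> [-11, 27, -35, -15, 39, 21] -> [27, 39, 21] -> [-27, -39, -21] -> [-39, -27, -21]

[-49, -43, -1]; [-7]; [-45, -13]; [-47, -43, -21]; [-49, -41, -39, -15]; [-39, -27, -21]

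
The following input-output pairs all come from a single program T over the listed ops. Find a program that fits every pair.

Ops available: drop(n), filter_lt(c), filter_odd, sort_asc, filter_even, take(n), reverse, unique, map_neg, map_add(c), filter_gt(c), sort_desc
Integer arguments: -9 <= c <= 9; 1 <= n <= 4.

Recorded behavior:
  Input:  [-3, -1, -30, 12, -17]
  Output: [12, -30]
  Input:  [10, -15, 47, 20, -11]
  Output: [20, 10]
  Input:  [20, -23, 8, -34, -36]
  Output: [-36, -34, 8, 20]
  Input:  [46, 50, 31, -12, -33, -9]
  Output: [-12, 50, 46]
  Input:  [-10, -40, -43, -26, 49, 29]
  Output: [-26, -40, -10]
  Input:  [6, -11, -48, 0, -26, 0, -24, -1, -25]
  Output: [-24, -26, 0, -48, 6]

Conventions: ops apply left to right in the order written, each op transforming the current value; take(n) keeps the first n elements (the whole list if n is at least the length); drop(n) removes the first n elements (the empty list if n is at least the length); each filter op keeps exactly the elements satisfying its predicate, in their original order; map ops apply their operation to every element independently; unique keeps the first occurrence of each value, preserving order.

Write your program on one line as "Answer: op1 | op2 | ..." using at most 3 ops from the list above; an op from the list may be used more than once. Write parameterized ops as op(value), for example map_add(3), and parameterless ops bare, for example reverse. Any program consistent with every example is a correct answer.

filter_even | unique | reverse

Check, running the answer program on each example:
  [-3, -1, -30, 12, -17] -> [-30, 12] -> [-30, 12] -> [12, -30]
  [10, -15, 47, 20, -11] -> [10, 20] -> [10, 20] -> [20, 10]
  [20, -23, 8, -34, -36] -> [20, 8, -34, -36] -> [20, 8, -34, -36] -> [-36, -34, 8, 20]
  [46, 50, 31, -12, -33, -9] -> [46, 50, -12] -> [46, 50, -12] -> [-12, 50, 46]
  [-10, -40, -43, -26, 49, 29] -> [-10, -40, -26] -> [-10, -40, -26] -> [-26, -40, -10]
  [6, -11, -48, 0, -26, 0, -24, -1, -25] -> [6, -48, 0, -26, 0, -24] -> [6, -48, 0, -26, -24] -> [-24, -26, 0, -48, 6]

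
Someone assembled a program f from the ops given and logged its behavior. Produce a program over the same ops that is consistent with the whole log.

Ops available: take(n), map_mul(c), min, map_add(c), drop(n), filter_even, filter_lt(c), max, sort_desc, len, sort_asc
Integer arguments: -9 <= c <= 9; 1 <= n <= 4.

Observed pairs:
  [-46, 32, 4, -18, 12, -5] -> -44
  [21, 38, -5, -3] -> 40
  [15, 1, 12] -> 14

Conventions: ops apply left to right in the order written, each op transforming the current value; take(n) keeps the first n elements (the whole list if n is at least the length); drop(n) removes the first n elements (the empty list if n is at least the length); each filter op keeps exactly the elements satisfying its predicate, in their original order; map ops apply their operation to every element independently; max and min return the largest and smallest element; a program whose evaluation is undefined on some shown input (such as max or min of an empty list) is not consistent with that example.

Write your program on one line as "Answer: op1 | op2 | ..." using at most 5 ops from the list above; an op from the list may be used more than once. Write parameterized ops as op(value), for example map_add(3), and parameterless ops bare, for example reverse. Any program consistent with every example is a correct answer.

map_add(2) | sort_asc | filter_even | min

Check, running the answer program on each example:
  [-46, 32, 4, -18, 12, -5] -> [-44, 34, 6, -16, 14, -3] -> [-44, -16, -3, 6, 14, 34] -> [-44, -16, 6, 14, 34] -> -44
  [21, 38, -5, -3] -> [23, 40, -3, -1] -> [-3, -1, 23, 40] -> [40] -> 40
  [15, 1, 12] -> [17, 3, 14] -> [3, 14, 17] -> [14] -> 14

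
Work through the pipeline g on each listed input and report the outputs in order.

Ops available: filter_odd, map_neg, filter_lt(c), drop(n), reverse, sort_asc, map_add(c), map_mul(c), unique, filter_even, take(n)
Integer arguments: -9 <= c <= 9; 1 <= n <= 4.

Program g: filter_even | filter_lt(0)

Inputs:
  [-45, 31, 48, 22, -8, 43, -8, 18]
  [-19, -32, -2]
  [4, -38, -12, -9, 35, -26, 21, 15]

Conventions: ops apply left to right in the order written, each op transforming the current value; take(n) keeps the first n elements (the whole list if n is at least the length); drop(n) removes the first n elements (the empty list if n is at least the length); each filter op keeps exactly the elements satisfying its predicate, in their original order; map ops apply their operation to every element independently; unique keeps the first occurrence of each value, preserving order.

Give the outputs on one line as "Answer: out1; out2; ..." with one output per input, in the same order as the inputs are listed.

Execution, op by op:
  [-45, 31, 48, 22, -8, 43, -8, 18] -> [48, 22, -8, -8, 18] -> [-8, -8]
  [-19, -32, -2] -> [-32, -2] -> [-32, -2]
  [4, -38, -12, -9, 35, -26, 21, 15] -> [4, -38, -12, -26] -> [-38, -12, -26]

[-8, -8]; [-32, -2]; [-38, -12, -26]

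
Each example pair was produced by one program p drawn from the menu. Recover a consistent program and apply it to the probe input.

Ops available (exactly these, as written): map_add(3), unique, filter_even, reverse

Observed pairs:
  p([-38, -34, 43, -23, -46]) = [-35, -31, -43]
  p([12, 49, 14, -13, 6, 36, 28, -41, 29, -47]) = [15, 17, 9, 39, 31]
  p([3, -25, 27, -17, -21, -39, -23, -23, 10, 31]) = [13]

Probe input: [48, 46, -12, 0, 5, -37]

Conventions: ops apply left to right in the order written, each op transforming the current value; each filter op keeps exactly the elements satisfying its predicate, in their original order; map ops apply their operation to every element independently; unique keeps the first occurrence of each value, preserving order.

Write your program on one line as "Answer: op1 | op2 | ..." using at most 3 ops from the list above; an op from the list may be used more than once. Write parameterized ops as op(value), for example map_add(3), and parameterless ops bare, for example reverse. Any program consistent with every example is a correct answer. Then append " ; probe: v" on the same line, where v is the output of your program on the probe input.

filter_even | map_add(3) ; probe: [51, 49, -9, 3]

Check, running the answer program on each example:
  [-38, -34, 43, -23, -46] -> [-38, -34, -46] -> [-35, -31, -43]
  [12, 49, 14, -13, 6, 36, 28, -41, 29, -47] -> [12, 14, 6, 36, 28] -> [15, 17, 9, 39, 31]
  [3, -25, 27, -17, -21, -39, -23, -23, 10, 31] -> [10] -> [13]
  probe: [48, 46, -12, 0, 5, -37] -> [48, 46, -12, 0] -> [51, 49, -9, 3]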